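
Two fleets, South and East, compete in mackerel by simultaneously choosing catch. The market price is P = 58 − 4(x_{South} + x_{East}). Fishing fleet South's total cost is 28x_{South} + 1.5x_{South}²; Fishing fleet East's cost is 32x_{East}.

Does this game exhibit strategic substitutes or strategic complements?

strategic substitutes

Fishing fleet South's profit: π = x_{South}(58 − 4(x_{South} + x_{East})) − 28x_{South} − 1.5x_{South}².
∂π/∂x_{South} = 30 − 11x_{South} − 4x_{East} = 0, so x_{South} = 30/11 − (4/11)x_{East}.
The best-response slope dx_{South}/dx_{East} = −4/11 < 0: the reaction function is downward-sloping, so the choices are strategic substitutes.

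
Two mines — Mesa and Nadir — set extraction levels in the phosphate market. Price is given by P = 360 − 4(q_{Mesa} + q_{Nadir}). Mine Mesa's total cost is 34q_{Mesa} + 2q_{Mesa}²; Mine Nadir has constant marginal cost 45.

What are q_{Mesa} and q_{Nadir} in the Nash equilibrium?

16.85, 30.95

Mine Mesa's profit: π = q_{Mesa}(360 − 4(q_{Mesa} + q_{Nadir})) − 34q_{Mesa} − 2q_{Mesa}².
∂π/∂q_{Mesa} = 326 − 12q_{Mesa} − 4q_{Nadir} = 0, so q_{Mesa} = 163/6 − (1/3)q_{Nadir}.
For Nadir: ∂π/∂q_{Nadir} = 315 − 8q_{Nadir} − 4q_{Mesa} = 0 ⇒ q_{Nadir} = 39.375 − 0.5q_{Mesa}.
Substituting the second reaction function into the first: q_{Mesa} = 163/6 − (1/3)(39.375 − 0.5q_{Mesa}), which gives (5/6)q_{Mesa} = 337/24 ⇒ q_{Mesa} = 16.85.
Then q_{Nadir} = 39.375 − 0.5·16.85 = 30.95.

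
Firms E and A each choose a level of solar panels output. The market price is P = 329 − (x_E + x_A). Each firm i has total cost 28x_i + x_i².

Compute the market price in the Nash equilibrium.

208.6

Firm E's profit: π = x_E(329 − (x_E + x_A)) − 28x_E − x_E².
∂π/∂x_E = 301 − 4x_E − x_A = 0, so x_E = 75.25 − 0.25x_A.
Setting x_E = x_A in the reaction function: x_E = 75.25 − 0.25x_E, so x_E = 75.25 / 1.25 = 60.2.
Equilibrium price: P = 329 − 120.4 = 208.6.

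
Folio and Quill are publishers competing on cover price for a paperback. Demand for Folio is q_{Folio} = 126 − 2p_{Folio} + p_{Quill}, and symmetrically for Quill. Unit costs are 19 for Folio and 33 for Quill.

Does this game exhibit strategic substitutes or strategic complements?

strategic complements

Folio's profit: π = (p_{Folio} − 19)(126 − 2p_{Folio} + p_{Quill}).
∂π/∂p_{Folio} = 164 − 4p_{Folio} + p_{Quill} = 0 ⇒ p_{Folio} = 41 + 0.25p_{Quill}.
The best-response slope dp_{Folio}/dp_{Quill} = 0.25 > 0: the reaction function is upward-sloping, so the choices are strategic complements.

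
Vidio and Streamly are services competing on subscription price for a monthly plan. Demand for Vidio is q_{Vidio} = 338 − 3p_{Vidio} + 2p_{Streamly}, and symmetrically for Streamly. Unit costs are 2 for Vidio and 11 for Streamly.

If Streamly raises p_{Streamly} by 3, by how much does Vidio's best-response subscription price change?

1

Vidio's profit: π = (p_{Vidio} − 2)(338 − 3p_{Vidio} + 2p_{Streamly}).
∂π/∂p_{Vidio} = 344 − 6p_{Vidio} + 2p_{Streamly} = 0 ⇒ p_{Vidio} = 172/3 + (1/3)p_{Streamly}.
The reaction-function slope is 1/3, so a 3-unit rise in p_{Streamly} moves p_{Vidio} by 1/3 × 3 = 1. Vidio's best response rises — the actions are strategic complements.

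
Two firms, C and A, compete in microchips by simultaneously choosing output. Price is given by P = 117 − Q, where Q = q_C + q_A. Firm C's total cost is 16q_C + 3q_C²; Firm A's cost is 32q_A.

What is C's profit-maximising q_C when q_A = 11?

11.25

Firm C's profit: π = q_C(117 − (q_C + q_A)) − 16q_C − 3q_C².
∂π/∂q_C = 101 − 8q_C − q_A = 0, so q_C = 12.625 − 0.125q_A.
At q_A = 11: q_C = 12.625 − 0.125·11 = 11.25.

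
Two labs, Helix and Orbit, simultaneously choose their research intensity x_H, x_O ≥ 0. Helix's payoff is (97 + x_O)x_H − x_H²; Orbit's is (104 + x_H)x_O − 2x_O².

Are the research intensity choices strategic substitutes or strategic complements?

strategic complements

Expanding Helix's payoff: 97x_H + x_Ox_H − x_H².
∂π/∂x_H = 97 + x_O − 2x_H = 0, so x_H = 48.5 + 0.5x_O.
The best-response slope dx_H/dx_O = 0.5 > 0: the reaction function is upward-sloping, so the choices are strategic complements.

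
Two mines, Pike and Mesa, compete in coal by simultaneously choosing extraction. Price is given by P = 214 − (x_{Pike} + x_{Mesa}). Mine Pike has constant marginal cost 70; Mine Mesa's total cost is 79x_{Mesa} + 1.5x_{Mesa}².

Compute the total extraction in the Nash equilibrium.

79

Mine Pike's profit: π = x_{Pike}(214 − (x_{Pike} + x_{Mesa})) − 70x_{Pike}.
∂π/∂x_{Pike} = 144 − 2x_{Pike} − x_{Mesa} = 0, so x_{Pike} = 72 − 0.5x_{Mesa}.
For Mesa: ∂π/∂x_{Mesa} = 135 − 5x_{Mesa} − x_{Pike} = 0 ⇒ x_{Mesa} = 27 − 0.2x_{Pike}.
Plugging x_{Mesa} into Pike's best response: x_{Pike} = 72 − 0.5(27 − 0.2x_{Pike}) ⇒ 0.9x_{Pike} = 58.5, so x_{Pike} = 65.
Then x_{Mesa} = 27 − 0.2·65 = 14.
Total extraction: 65 + 14 = 79.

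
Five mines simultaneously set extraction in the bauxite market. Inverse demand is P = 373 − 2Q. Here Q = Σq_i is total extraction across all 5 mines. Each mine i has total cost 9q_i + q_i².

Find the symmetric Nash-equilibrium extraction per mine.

26

A representative mine's profit is π_i = q_i(373 − 2Q) − 9q_i − q_i², with Q = q_i + Σ_{j≠i} q_j.
First-order condition: 364 − 6q_i − 2Σ_{j≠i} q_j = 0.
With identical mines, set every q_j = q: then 364 − 6q − 8q = 0, i.e. q = 364/14 = 26.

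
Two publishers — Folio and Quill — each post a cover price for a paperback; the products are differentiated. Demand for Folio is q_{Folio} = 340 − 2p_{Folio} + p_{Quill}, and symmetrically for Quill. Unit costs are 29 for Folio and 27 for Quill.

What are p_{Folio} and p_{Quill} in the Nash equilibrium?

132.4, 131.6

Folio's profit: π = (p_{Folio} − 29)(340 − 2p_{Folio} + p_{Quill}).
∂π/∂p_{Folio} = 398 − 4p_{Folio} + p_{Quill} = 0 ⇒ p_{Folio} = 99.5 + 0.25p_{Quill}.
Similarly p_{Quill} = 98.5 + 0.25p_{Folio}.
Solving the two reaction functions simultaneously: (1 − (0.25)(0.25))p_{Folio} = 99.5 + 0.25·98.5, so 0.9375p_{Folio} = 124.125 and p_{Folio} = 132.4.
Then p_{Quill} = 98.5 + 0.25·132.4 = 131.6.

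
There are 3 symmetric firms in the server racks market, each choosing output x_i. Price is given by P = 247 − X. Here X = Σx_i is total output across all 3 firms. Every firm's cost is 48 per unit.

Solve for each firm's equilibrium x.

49.75

A representative firm's profit is π_i = x_i(247 − X) − 48x_i, with X = x_i + Σ_{j≠i} x_j.
First-order condition: 199 − 2x_i − Σ_{j≠i} x_j = 0.
In a symmetric equilibrium every firm chooses the same x, so Σ_{j≠i} x_j = 2x. The condition becomes 199 − 4x = 0, giving x = 199/4 = 49.75.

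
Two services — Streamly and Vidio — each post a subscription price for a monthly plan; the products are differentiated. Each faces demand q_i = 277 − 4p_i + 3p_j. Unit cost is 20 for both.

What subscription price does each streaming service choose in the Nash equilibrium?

71.4

Streamly's profit: π = (p_{Streamly} − 20)(277 − 4p_{Streamly} + 3p_{Vidio}).
∂π/∂p_{Streamly} = 357 − 8p_{Streamly} + 3p_{Vidio} = 0 ⇒ p_{Streamly} = 44.625 + 0.375p_{Vidio}.
Setting p_{Streamly} = p_{Vidio} in the reaction function: p_{Streamly} = 44.625 + 0.375p_{Streamly}, so p_{Streamly} = 44.625 / 0.625 = 71.4.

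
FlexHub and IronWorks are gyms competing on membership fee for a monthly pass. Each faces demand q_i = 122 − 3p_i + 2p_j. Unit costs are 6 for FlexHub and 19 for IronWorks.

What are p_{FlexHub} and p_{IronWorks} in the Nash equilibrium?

37.4375, 42.3125

FlexHub's profit: π = (p_{FlexHub} − 6)(122 − 3p_{FlexHub} + 2p_{IronWorks}).
∂π/∂p_{FlexHub} = 140 − 6p_{FlexHub} + 2p_{IronWorks} = 0 ⇒ p_{FlexHub} = 70/3 + (1/3)p_{IronWorks}.
Similarly p_{IronWorks} = 179/6 + (1/3)p_{FlexHub}.
Solving the two reaction functions simultaneously: (1 − (1/3)(1/3))p_{FlexHub} = 70/3 + (1/3)·(179/6), so (8/9)p_{FlexHub} = 599/18 and p_{FlexHub} = 37.4375.
Then p_{IronWorks} = 179/6 + (1/3)·37.4375 = 42.3125.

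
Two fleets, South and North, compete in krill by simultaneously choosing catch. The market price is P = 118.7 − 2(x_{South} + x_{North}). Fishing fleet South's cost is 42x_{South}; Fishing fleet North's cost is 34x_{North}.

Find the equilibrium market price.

64.9

Fishing fleet South's profit: π = x_{South}(118.7 − 2(x_{South} + x_{North})) − 42x_{South}.
∂π/∂x_{South} = 76.7 − 4x_{South} − 2x_{North} = 0, so x_{South} = 19.175 − 0.5x_{North}.
By the same steps for North: x_{North} = 21.175 − 0.5x_{South}.
Plugging x_{North} into South's best response: x_{South} = 19.175 − 0.5(21.175 − 0.5x_{South}) ⇒ 0.75x_{South} = 8.5875, so x_{South} = 11.45.
Then x_{North} = 21.175 − 0.5·11.45 = 15.45.
Equilibrium price: P = 118.7 − 2·26.9 = 64.9.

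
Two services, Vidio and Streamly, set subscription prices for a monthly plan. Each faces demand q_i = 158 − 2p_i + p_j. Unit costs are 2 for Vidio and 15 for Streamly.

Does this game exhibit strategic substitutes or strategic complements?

Vidio's profit: π = (p_{Vidio} − 2)(158 − 2p_{Vidio} + p_{Streamly}).
∂π/∂p_{Vidio} = 162 − 4p_{Vidio} + p_{Streamly} = 0 ⇒ p_{Vidio} = 40.5 + 0.25p_{Streamly}.
The best-response slope dp_{Vidio}/dp_{Streamly} = 0.25 > 0: the reaction function is upward-sloping, so the choices are strategic complements.

strategic complements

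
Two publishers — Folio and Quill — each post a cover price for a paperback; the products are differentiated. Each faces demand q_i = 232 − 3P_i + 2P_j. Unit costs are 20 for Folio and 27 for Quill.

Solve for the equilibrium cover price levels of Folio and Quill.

74.3125, 76.9375

Folio's profit: π = (P_{Folio} − 20)(232 − 3P_{Folio} + 2P_{Quill}).
∂π/∂P_{Folio} = 292 − 6P_{Folio} + 2P_{Quill} = 0 ⇒ P_{Folio} = 146/3 + (1/3)P_{Quill}.
Similarly P_{Quill} = 313/6 + (1/3)P_{Folio}.
Plugging P_{Quill} into Folio's best response: P_{Folio} = 146/3 + (1/3)(313/6 + (1/3)P_{Folio}) ⇒ (8/9)P_{Folio} = 1189/18, so P_{Folio} = 74.3125.
Then P_{Quill} = 313/6 + (1/3)·74.3125 = 76.9375.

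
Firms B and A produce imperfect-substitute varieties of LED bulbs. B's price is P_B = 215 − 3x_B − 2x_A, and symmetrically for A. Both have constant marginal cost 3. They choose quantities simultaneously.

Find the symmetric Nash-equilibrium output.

Firm B's profit: π = x_B(215 − 3x_B − 2x_A) − 3x_B.
∂π/∂x_B = 212 − 6x_B − 2x_A = 0 ⇒ x_B = 106/3 − (1/3)x_A.
By symmetry x_A = x_B; substituting into the reaction function, (4/3)x_B = 106/3 and x_B = 26.5.

26.5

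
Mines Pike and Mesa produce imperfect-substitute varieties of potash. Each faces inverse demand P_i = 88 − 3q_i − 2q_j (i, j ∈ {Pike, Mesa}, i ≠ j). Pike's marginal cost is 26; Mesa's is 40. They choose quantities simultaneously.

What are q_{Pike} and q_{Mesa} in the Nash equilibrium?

8.625, 5.125

Mine Pike's profit: π = q_{Pike}(88 − 3q_{Pike} − 2q_{Mesa}) − 26q_{Pike}.
∂π/∂q_{Pike} = 62 − 6q_{Pike} − 2q_{Mesa} = 0 ⇒ q_{Pike} = 31/3 − (1/3)q_{Mesa}.
Similarly q_{Mesa} = 8 − (1/3)q_{Pike}.
Plugging q_{Mesa} into Pike's best response: q_{Pike} = 31/3 − (1/3)(8 − (1/3)q_{Pike}) ⇒ (8/9)q_{Pike} = 23/3, so q_{Pike} = 8.625.
Then q_{Mesa} = 8 − (1/3)·8.625 = 5.125.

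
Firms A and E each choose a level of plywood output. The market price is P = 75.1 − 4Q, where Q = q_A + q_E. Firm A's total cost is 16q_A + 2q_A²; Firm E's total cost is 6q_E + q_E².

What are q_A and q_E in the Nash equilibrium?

3.025, 5.7

Firm A's profit: π = q_A(75.1 − 4(q_A + q_E)) − 16q_A − 2q_A².
∂π/∂q_A = 59.1 − 12q_A − 4q_E = 0, so q_A = 4.925 − (1/3)q_E.
For E: ∂π/∂q_E = 69.1 − 10q_E − 4q_A = 0 ⇒ q_E = 6.91 − 0.4q_A.
Plugging q_E into A's best response: q_A = 4.925 − (1/3)(6.91 − 0.4q_A) ⇒ (13/15)q_A = 1573/600, so q_A = 3.025.
Then q_E = 6.91 − 0.4·3.025 = 5.7.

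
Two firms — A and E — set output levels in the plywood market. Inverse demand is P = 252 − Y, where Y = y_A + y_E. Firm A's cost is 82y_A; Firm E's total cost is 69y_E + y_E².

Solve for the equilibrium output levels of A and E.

71, 28

Firm A's profit: π = y_A(252 − (y_A + y_E)) − 82y_A.
∂π/∂y_A = 170 − 2y_A − y_E = 0, so y_A = 85 − 0.5y_E.
For E: ∂π/∂y_E = 183 − 4y_E − y_A = 0 ⇒ y_E = 45.75 − 0.25y_A.
Substituting the second reaction function into the first: y_A = 85 − 0.5(45.75 − 0.25y_A), which gives 0.875y_A = 62.125 ⇒ y_A = 71.
Then y_E = 45.75 − 0.25·71 = 28.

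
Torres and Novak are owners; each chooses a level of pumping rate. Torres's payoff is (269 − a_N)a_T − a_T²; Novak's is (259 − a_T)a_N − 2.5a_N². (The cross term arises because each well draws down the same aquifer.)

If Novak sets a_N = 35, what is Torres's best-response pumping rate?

Expanding Torres's payoff: 269a_T − a_Na_T − a_T².
∂π/∂a_T = 269 − a_N − 2a_T = 0, so a_T = 134.5 − 0.5a_N.
At a_N = 35: a_T = 134.5 − 0.5·35 = 117.

117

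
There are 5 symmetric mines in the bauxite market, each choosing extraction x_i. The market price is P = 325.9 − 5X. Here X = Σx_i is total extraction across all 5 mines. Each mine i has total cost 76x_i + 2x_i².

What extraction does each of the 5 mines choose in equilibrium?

7.35

A representative mine's profit is π_i = x_i(325.9 − 5X) − 76x_i − 2x_i², with X = x_i + Σ_{j≠i} x_j.
First-order condition: 249.9 − 14x_i − 5Σ_{j≠i} x_j = 0.
Imposing symmetry (x_j = x for all j) turns Σ_{j≠i} x_j into 4x, so 249.9 = 34x and x = 7.35.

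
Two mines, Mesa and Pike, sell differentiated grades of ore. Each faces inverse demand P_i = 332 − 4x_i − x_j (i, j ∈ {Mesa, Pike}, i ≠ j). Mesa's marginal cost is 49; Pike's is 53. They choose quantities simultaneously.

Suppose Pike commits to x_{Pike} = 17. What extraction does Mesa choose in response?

Mine Mesa's profit: π = x_{Mesa}(332 − 4x_{Mesa} − x_{Pike}) − 49x_{Mesa}.
∂π/∂x_{Mesa} = 283 − 8x_{Mesa} − x_{Pike} = 0 ⇒ x_{Mesa} = 35.375 − 0.125x_{Pike}.
At x_{Pike} = 17: x_{Mesa} = 35.375 − 0.125·17 = 33.25.

33.25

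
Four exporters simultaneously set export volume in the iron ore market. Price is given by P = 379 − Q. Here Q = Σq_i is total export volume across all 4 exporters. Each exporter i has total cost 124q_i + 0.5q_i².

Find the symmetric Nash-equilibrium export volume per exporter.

A representative exporter's profit is π_i = q_i(379 − Q) − 124q_i − 0.5q_i², with Q = q_i + Σ_{j≠i} q_j.
First-order condition: 255 − 3q_i − Σ_{j≠i} q_j = 0.
In a symmetric equilibrium every exporter chooses the same q, so Σ_{j≠i} q_j = 3q. The condition becomes 255 − 6q = 0, giving q = 255/6 = 42.5.

42.5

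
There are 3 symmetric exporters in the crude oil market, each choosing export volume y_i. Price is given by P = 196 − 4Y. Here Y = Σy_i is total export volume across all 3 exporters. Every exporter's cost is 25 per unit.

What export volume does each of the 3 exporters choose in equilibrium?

10.6875

A representative exporter's profit is π_i = y_i(196 − 4Y) − 25y_i, with Y = y_i + Σ_{j≠i} y_j.
First-order condition: 171 − 8y_i − 4Σ_{j≠i} y_j = 0.
Imposing symmetry (y_j = y for all j) turns Σ_{j≠i} y_j into 2y, so 171 = 16y and y = 10.6875.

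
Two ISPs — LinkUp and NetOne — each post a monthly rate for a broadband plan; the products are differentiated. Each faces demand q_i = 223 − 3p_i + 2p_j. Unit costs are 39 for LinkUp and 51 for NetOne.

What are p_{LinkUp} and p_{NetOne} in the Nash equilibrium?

87.25, 91.75

LinkUp's profit: π = (p_{LinkUp} − 39)(223 − 3p_{LinkUp} + 2p_{NetOne}).
∂π/∂p_{LinkUp} = 340 − 6p_{LinkUp} + 2p_{NetOne} = 0 ⇒ p_{LinkUp} = 170/3 + (1/3)p_{NetOne}.
Similarly p_{NetOne} = 188/3 + (1/3)p_{LinkUp}.
Solving the two reaction functions simultaneously: (1 − (1/3)(1/3))p_{LinkUp} = 170/3 + (1/3)·(188/3), so (8/9)p_{LinkUp} = 698/9 and p_{LinkUp} = 87.25.
Then p_{NetOne} = 188/3 + (1/3)·87.25 = 91.75.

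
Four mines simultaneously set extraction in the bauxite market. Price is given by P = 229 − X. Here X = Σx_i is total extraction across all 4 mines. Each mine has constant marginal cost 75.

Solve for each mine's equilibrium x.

A representative mine's profit is π_i = x_i(229 − X) − 75x_i, with X = x_i + Σ_{j≠i} x_j.
First-order condition: 154 − 2x_i − Σ_{j≠i} x_j = 0.
With identical mines, set every x_j = x: then 154 − 2x − 3x = 0, i.e. x = 154/5 = 30.8.

30.8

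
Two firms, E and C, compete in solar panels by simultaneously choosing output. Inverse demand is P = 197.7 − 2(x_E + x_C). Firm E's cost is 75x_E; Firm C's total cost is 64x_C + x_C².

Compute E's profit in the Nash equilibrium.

Firm E's profit: π = x_E(197.7 − 2(x_E + x_C)) − 75x_E.
∂π/∂x_E = 122.7 − 4x_E − 2x_C = 0, so x_E = 30.675 − 0.5x_C.
For C: ∂π/∂x_C = 133.7 − 6x_C − 2x_E = 0 ⇒ x_C = 1337/60 − (1/3)x_E.
Plugging x_C into E's best response: x_E = 30.675 − 0.5(1337/60 − (1/3)x_E) ⇒ (5/6)x_E = 293/15, so x_E = 23.44.
Then x_C = 1337/60 − (1/3)·23.44 = 14.47.
Price P = 197.7 − 2·37.91 = 121.88.
E's profit: (121.88 − 75)·23.44 = 1098.8672.

1098.8672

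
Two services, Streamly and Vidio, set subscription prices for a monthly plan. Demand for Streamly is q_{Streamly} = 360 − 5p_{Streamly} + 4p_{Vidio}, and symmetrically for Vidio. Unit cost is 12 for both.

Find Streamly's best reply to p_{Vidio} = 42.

Streamly's profit: π = (p_{Streamly} − 12)(360 − 5p_{Streamly} + 4p_{Vidio}).
∂π/∂p_{Streamly} = 420 − 10p_{Streamly} + 4p_{Vidio} = 0 ⇒ p_{Streamly} = 42 + 0.4p_{Vidio}.
At p_{Vidio} = 42: p_{Streamly} = 42 + 0.4·42 = 58.8.

58.8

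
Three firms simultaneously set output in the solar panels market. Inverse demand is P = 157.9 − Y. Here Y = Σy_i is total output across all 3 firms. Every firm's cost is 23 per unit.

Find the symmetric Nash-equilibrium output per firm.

33.725

A representative firm's profit is π_i = y_i(157.9 − Y) − 23y_i, with Y = y_i + Σ_{j≠i} y_j.
First-order condition: 134.9 − 2y_i − Σ_{j≠i} y_j = 0.
In a symmetric equilibrium every firm chooses the same y, so Σ_{j≠i} y_j = 2y. The condition becomes 134.9 − 4y = 0, giving y = 134.9/4 = 33.725.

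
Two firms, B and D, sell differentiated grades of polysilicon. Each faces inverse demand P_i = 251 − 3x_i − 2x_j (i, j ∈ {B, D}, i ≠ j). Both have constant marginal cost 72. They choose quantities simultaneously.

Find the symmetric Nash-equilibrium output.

22.375

Firm B's profit: π = x_B(251 − 3x_B − 2x_D) − 72x_B.
∂π/∂x_B = 179 − 6x_B − 2x_D = 0 ⇒ x_B = 179/6 − (1/3)x_D.
The game is symmetric, so in equilibrium x_D = x_B: the reaction function gives (4/3)x_B = 179/6, hence x_B = 22.375.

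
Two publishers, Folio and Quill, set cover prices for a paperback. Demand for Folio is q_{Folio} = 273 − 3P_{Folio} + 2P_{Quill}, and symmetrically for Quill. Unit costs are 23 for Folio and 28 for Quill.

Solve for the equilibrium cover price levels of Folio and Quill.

86.4375, 88.3125

Folio's profit: π = (P_{Folio} − 23)(273 − 3P_{Folio} + 2P_{Quill}).
∂π/∂P_{Folio} = 342 − 6P_{Folio} + 2P_{Quill} = 0 ⇒ P_{Folio} = 57 + (1/3)P_{Quill}.
Similarly P_{Quill} = 59.5 + (1/3)P_{Folio}.
Plugging P_{Quill} into Folio's best response: P_{Folio} = 57 + (1/3)(59.5 + (1/3)P_{Folio}) ⇒ (8/9)P_{Folio} = 461/6, so P_{Folio} = 86.4375.
Then P_{Quill} = 59.5 + (1/3)·86.4375 = 88.3125.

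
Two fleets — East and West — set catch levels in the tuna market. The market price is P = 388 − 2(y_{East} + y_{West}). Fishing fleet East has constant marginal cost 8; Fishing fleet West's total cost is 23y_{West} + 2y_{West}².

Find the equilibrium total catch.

107.5

Fishing fleet East's profit: π = y_{East}(388 − 2(y_{East} + y_{West})) − 8y_{East}.
∂π/∂y_{East} = 380 − 4y_{East} − 2y_{West} = 0, so y_{East} = 95 − 0.5y_{West}.
For West: ∂π/∂y_{West} = 365 − 8y_{West} − 2y_{East} = 0 ⇒ y_{West} = 45.625 − 0.25y_{East}.
Solving the two reaction functions simultaneously: (1 − (−0.5)(−0.25))y_{East} = 95 − 0.5·45.625, so 0.875y_{East} = 72.1875 and y_{East} = 82.5.
Then y_{West} = 45.625 − 0.25·82.5 = 25.
Total catch: 82.5 + 25 = 107.5.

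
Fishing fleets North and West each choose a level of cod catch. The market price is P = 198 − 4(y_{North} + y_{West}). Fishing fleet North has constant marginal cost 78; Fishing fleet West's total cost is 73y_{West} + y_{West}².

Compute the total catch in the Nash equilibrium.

19.0625

Fishing fleet North's profit: π = y_{North}(198 − 4(y_{North} + y_{West})) − 78y_{North}.
∂π/∂y_{North} = 120 − 8y_{North} − 4y_{West} = 0, so y_{North} = 15 − 0.5y_{West}.
For West: ∂π/∂y_{West} = 125 − 10y_{West} − 4y_{North} = 0 ⇒ y_{West} = 12.5 − 0.4y_{North}.
Substituting the second reaction function into the first: y_{North} = 15 − 0.5(12.5 − 0.4y_{North}), which gives 0.8y_{North} = 8.75 ⇒ y_{North} = 10.9375.
Then y_{West} = 12.5 − 0.4·10.9375 = 8.125.
Total catch: 10.9375 + 8.125 = 19.0625.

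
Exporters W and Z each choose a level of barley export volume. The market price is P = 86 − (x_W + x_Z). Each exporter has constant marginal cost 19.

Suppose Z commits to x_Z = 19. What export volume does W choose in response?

Exporter W's profit: π = x_W(86 − (x_W + x_Z)) − 19x_W.
∂π/∂x_W = 67 − 2x_W − x_Z = 0, so x_W = 33.5 − 0.5x_Z.
At x_Z = 19: x_W = 33.5 − 0.5·19 = 24.

24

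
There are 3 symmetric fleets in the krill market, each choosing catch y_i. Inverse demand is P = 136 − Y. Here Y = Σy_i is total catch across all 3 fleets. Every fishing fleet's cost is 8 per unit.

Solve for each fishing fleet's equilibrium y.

A representative fishing fleet's profit is π_i = y_i(136 − Y) − 8y_i, with Y = y_i + Σ_{j≠i} y_j.
First-order condition: 128 − 2y_i − Σ_{j≠i} y_j = 0.
With identical fishing fleets, set every y_j = y: then 128 − 2y − 2y = 0, i.e. y = 128/4 = 32.

32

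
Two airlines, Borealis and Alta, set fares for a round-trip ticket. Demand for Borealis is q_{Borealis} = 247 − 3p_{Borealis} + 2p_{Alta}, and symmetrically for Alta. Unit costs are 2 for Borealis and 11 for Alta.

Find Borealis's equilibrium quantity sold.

188.8125

Borealis's profit: π = (p_{Borealis} − 2)(247 − 3p_{Borealis} + 2p_{Alta}).
∂π/∂p_{Borealis} = 253 − 6p_{Borealis} + 2p_{Alta} = 0 ⇒ p_{Borealis} = 253/6 + (1/3)p_{Alta}.
Similarly p_{Alta} = 140/3 + (1/3)p_{Borealis}.
Plugging p_{Alta} into Borealis's best response: p_{Borealis} = 253/6 + (1/3)(140/3 + (1/3)p_{Borealis}) ⇒ (8/9)p_{Borealis} = 1039/18, so p_{Borealis} = 64.9375.
Then p_{Alta} = 140/3 + (1/3)·64.9375 = 68.3125.
q_{Borealis} = 247 − 3·64.9375 + 2·68.3125 = 188.8125.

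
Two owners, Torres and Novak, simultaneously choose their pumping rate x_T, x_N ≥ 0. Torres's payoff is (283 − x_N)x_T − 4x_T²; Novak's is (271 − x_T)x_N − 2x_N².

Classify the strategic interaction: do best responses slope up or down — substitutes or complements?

Expanding Torres's payoff: 283x_T − x_Nx_T − 4x_T².
∂π/∂x_T = 283 − x_N − 8x_T = 0, so x_T = 35.375 − 0.125x_N.
The best-response slope dx_T/dx_N = −0.125 < 0: the reaction function is downward-sloping, so the choices are strategic substitutes.

strategic substitutes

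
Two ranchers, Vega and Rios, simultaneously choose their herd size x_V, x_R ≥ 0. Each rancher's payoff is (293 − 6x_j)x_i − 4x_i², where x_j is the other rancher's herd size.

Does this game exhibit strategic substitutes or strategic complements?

strategic substitutes

Vega's payoff is (293 − 6x_R)x_V − 4x_V².
∂π/∂x_V = 293 − 6x_R − 8x_V = 0, so x_V = 36.625 − 0.75x_R.
The best-response slope dx_V/dx_R = −0.75 < 0: the reaction function is downward-sloping, so the choices are strategic substitutes.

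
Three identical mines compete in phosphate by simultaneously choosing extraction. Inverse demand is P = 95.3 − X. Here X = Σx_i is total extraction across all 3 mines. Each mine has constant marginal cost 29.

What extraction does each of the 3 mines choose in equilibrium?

16.575

A representative mine's profit is π_i = x_i(95.3 − X) − 29x_i, with X = x_i + Σ_{j≠i} x_j.
First-order condition: 66.3 − 2x_i − Σ_{j≠i} x_j = 0.
With identical mines, set every x_j = x: then 66.3 − 2x − 2x = 0, i.e. x = 66.3/4 = 16.575.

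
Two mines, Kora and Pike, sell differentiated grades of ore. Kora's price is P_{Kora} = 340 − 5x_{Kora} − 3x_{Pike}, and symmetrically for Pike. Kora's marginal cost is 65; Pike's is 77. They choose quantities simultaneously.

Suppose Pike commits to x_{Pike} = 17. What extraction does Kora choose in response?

22.4

Mine Kora's profit: π = x_{Kora}(340 − 5x_{Kora} − 3x_{Pike}) − 65x_{Kora}.
∂π/∂x_{Kora} = 275 − 10x_{Kora} − 3x_{Pike} = 0 ⇒ x_{Kora} = 27.5 − 0.3x_{Pike}.
At x_{Pike} = 17: x_{Kora} = 27.5 − 0.3·17 = 22.4.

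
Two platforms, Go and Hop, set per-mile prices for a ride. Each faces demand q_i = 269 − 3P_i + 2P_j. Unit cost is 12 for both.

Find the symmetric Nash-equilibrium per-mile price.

76.25

Go's profit: π = (P_{Go} − 12)(269 − 3P_{Go} + 2P_{Hop}).
∂π/∂P_{Go} = 305 − 6P_{Go} + 2P_{Hop} = 0 ⇒ P_{Go} = 305/6 + (1/3)P_{Hop}.
By symmetry P_{Hop} = P_{Go}; substituting into the reaction function, (2/3)P_{Go} = 305/6 and P_{Go} = 76.25.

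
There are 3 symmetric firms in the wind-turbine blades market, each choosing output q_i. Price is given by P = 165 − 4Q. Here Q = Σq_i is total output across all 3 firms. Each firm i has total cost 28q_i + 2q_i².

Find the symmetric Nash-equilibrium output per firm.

6.85

A representative firm's profit is π_i = q_i(165 − 4Q) − 28q_i − 2q_i², with Q = q_i + Σ_{j≠i} q_j.
First-order condition: 137 − 12q_i − 4Σ_{j≠i} q_j = 0.
With identical firms, set every q_j = q: then 137 − 12q − 8q = 0, i.e. q = 137/20 = 6.85.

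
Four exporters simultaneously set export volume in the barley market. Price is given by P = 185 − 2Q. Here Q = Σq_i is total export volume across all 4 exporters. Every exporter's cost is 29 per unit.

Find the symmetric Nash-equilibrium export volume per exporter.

15.6

A representative exporter's profit is π_i = q_i(185 − 2Q) − 29q_i, with Q = q_i + Σ_{j≠i} q_j.
First-order condition: 156 − 4q_i − 2Σ_{j≠i} q_j = 0.
With identical exporters, set every q_j = q: then 156 − 4q − 6q = 0, i.e. q = 156/10 = 15.6.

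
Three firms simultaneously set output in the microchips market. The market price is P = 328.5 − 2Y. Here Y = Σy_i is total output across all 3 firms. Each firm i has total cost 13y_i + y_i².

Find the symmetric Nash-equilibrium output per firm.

A representative firm's profit is π_i = y_i(328.5 − 2Y) − 13y_i − y_i², with Y = y_i + Σ_{j≠i} y_j.
First-order condition: 315.5 − 6y_i − 2Σ_{j≠i} y_j = 0.
Imposing symmetry (y_j = y for all j) turns Σ_{j≠i} y_j into 2y, so 315.5 = 10y and y = 31.55.

31.55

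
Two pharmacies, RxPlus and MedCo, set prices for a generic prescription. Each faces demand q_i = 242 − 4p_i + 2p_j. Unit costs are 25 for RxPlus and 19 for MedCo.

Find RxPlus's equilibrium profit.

3893.76

RxPlus's profit: π = (p_{RxPlus} − 25)(242 − 4p_{RxPlus} + 2p_{MedCo}).
∂π/∂p_{RxPlus} = 342 − 8p_{RxPlus} + 2p_{MedCo} = 0 ⇒ p_{RxPlus} = 42.75 + 0.25p_{MedCo}.
Similarly p_{MedCo} = 39.75 + 0.25p_{RxPlus}.
Solving the two reaction functions simultaneously: (1 − (0.25)(0.25))p_{RxPlus} = 42.75 + 0.25·39.75, so 0.9375p_{RxPlus} = 52.6875 and p_{RxPlus} = 56.2.
Then p_{MedCo} = 39.75 + 0.25·56.2 = 53.8.
q_{RxPlus} = 242 − 4·56.2 + 2·53.8 = 124.8.
Profit = (56.2 − 25)·124.8 = 3893.76.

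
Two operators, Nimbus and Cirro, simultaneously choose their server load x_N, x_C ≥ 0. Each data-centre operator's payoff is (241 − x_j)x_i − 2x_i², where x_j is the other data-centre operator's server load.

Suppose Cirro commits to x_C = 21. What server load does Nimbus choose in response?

55

Nimbus's payoff is (241 − x_C)x_N − 2x_N².
∂π/∂x_N = 241 − x_C − 4x_N = 0, so x_N = 60.25 − 0.25x_C.
At x_C = 21: x_N = 60.25 − 0.25·21 = 55.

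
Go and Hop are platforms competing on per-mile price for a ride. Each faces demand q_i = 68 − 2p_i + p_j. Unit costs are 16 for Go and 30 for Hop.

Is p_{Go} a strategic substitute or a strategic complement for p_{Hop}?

strategic complements

Go's profit: π = (p_{Go} − 16)(68 − 2p_{Go} + p_{Hop}).
∂π/∂p_{Go} = 100 − 4p_{Go} + p_{Hop} = 0 ⇒ p_{Go} = 25 + 0.25p_{Hop}.
The best-response slope dp_{Go}/dp_{Hop} = 0.25 > 0: the reaction function is upward-sloping, so the choices are strategic complements.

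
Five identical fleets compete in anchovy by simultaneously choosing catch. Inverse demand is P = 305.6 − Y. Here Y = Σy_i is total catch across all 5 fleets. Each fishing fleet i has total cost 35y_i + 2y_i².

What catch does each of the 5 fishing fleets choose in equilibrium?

A representative fishing fleet's profit is π_i = y_i(305.6 − Y) − 35y_i − 2y_i², with Y = y_i + Σ_{j≠i} y_j.
First-order condition: 270.6 − 6y_i − Σ_{j≠i} y_j = 0.
Imposing symmetry (y_j = y for all j) turns Σ_{j≠i} y_j into 4y, so 270.6 = 10y and y = 27.06.

27.06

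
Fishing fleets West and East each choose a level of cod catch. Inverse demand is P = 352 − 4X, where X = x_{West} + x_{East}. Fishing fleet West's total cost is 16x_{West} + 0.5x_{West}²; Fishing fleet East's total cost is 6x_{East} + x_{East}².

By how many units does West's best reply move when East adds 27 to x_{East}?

Fishing fleet West's profit: π = x_{West}(352 − 4(x_{West} + x_{East})) − 16x_{West} − 0.5x_{West}².
∂π/∂x_{West} = 336 − 9x_{West} − 4x_{East} = 0, so x_{West} = 112/3 − (4/9)x_{East}.
The reaction-function slope is −4/9, so a 27-unit rise in x_{East} moves x_{West} by −4/9 × 27 = −12. West's best response falls — the actions are strategic substitutes.

-12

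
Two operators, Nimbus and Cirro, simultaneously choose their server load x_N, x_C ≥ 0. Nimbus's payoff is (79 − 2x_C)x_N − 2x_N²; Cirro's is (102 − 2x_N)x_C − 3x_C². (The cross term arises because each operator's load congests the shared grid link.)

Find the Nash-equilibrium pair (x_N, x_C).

Expanding Nimbus's payoff: 79x_N − 2x_Cx_N − 2x_N².
∂π/∂x_N = 79 − 2x_C − 4x_N = 0, so x_N = 19.75 − 0.5x_C.
Likewise for Cirro: x_C = 17 − (1/3)x_N.
Solving the two reaction functions simultaneously: (1 − (−0.5)(−1/3))x_N = 19.75 − 0.5·17, so (5/6)x_N = 11.25 and x_N = 13.5.
Then x_C = 17 − (1/3)·13.5 = 12.5.

13.5, 12.5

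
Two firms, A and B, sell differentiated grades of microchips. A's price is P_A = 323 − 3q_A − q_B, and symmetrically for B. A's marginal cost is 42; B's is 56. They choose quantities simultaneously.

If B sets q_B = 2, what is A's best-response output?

Firm A's profit: π = q_A(323 − 3q_A − q_B) − 42q_A.
∂π/∂q_A = 281 − 6q_A − q_B = 0 ⇒ q_A = 281/6 − (1/6)q_B.
At q_B = 2: q_A = 281/6 − (1/6)·2 = 46.5.

46.5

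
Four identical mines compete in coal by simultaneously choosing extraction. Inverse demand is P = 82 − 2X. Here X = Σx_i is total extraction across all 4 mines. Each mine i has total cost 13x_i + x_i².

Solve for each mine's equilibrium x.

5.75

A representative mine's profit is π_i = x_i(82 − 2X) − 13x_i − x_i², with X = x_i + Σ_{j≠i} x_j.
First-order condition: 69 − 6x_i − 2Σ_{j≠i} x_j = 0.
With identical mines, set every x_j = x: then 69 − 6x − 6x = 0, i.e. x = 69/12 = 5.75.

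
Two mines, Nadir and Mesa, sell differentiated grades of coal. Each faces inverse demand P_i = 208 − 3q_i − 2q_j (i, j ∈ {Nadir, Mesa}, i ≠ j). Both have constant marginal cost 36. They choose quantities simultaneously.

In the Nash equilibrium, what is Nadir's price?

100.5

Mine Nadir's profit: π = q_{Nadir}(208 − 3q_{Nadir} − 2q_{Mesa}) − 36q_{Nadir}.
∂π/∂q_{Nadir} = 172 − 6q_{Nadir} − 2q_{Mesa} = 0 ⇒ q_{Nadir} = 86/3 − (1/3)q_{Mesa}.
Setting q_{Nadir} = q_{Mesa} in the reaction function: q_{Nadir} = 86/3 − (1/3)q_{Nadir}, so q_{Nadir} = (86/3) / (4/3) = 21.5.
P_{Nadir} = 208 − 3·21.5 − 2·21.5 = 100.5.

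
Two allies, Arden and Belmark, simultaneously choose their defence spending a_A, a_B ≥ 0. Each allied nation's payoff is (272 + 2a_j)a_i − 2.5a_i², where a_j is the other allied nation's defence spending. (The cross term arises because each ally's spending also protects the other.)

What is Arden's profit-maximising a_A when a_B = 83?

Arden's payoff is (272 + 2a_B)a_A − 2.5a_A².
∂π/∂a_A = 272 + 2a_B − 5a_A = 0, so a_A = 54.4 + 0.4a_B.
At a_B = 83: a_A = 54.4 + 0.4·83 = 87.6.

87.6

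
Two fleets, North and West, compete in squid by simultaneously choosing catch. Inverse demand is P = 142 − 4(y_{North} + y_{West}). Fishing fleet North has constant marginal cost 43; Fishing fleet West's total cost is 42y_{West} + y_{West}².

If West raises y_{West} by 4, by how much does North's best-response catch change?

-2

Fishing fleet North's profit: π = y_{North}(142 − 4(y_{North} + y_{West})) − 43y_{North}.
∂π/∂y_{North} = 99 − 8y_{North} − 4y_{West} = 0, so y_{North} = 12.375 − 0.5y_{West}.
The reaction-function slope is −0.5, so a 4-unit rise in y_{West} moves y_{North} by −0.5 × 4 = −2. North's best response falls — the actions are strategic substitutes.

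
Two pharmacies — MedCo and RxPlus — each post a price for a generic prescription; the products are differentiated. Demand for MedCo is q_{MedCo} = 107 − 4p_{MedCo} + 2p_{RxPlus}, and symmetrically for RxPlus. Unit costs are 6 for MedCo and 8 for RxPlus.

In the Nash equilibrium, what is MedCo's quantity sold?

MedCo's profit: π = (p_{MedCo} − 6)(107 − 4p_{MedCo} + 2p_{RxPlus}).
∂π/∂p_{MedCo} = 131 − 8p_{MedCo} + 2p_{RxPlus} = 0 ⇒ p_{MedCo} = 16.375 + 0.25p_{RxPlus}.
Similarly p_{RxPlus} = 17.375 + 0.25p_{MedCo}.
Solving the two reaction functions simultaneously: (1 − (0.25)(0.25))p_{MedCo} = 16.375 + 0.25·17.375, so 0.9375p_{MedCo} = 663/32 and p_{MedCo} = 22.1.
Then p_{RxPlus} = 17.375 + 0.25·22.1 = 22.9.
q_{MedCo} = 107 − 4·22.1 + 2·22.9 = 64.4.

64.4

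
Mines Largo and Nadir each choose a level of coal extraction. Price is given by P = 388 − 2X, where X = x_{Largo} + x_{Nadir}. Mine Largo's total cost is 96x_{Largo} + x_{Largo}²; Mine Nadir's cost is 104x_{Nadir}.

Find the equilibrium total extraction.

86

Mine Largo's profit: π = x_{Largo}(388 − 2(x_{Largo} + x_{Nadir})) − 96x_{Largo} − x_{Largo}².
∂π/∂x_{Largo} = 292 − 6x_{Largo} − 2x_{Nadir} = 0, so x_{Largo} = 146/3 − (1/3)x_{Nadir}.
For Nadir: ∂π/∂x_{Nadir} = 284 − 4x_{Nadir} − 2x_{Largo} = 0 ⇒ x_{Nadir} = 71 − 0.5x_{Largo}.
Substituting the second reaction function into the first: x_{Largo} = 146/3 − (1/3)(71 − 0.5x_{Largo}), which gives (5/6)x_{Largo} = 25 ⇒ x_{Largo} = 30.
Then x_{Nadir} = 71 − 0.5·30 = 56.
Total extraction: 30 + 56 = 86.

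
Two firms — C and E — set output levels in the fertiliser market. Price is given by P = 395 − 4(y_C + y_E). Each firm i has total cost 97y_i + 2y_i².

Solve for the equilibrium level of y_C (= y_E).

18.625

Firm C's profit: π = y_C(395 − 4(y_C + y_E)) − 97y_C − 2y_C².
∂π/∂y_C = 298 − 12y_C − 4y_E = 0, so y_C = 149/6 − (1/3)y_E.
By symmetry y_E = y_C; substituting into the reaction function, (4/3)y_C = 149/6 and y_C = 18.625.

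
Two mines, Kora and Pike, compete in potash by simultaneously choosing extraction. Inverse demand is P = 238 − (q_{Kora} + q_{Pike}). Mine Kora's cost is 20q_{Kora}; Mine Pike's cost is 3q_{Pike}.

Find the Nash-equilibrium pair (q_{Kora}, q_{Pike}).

67, 84

Mine Kora's profit: π = q_{Kora}(238 − (q_{Kora} + q_{Pike})) − 20q_{Kora}.
∂π/∂q_{Kora} = 218 − 2q_{Kora} − q_{Pike} = 0, so q_{Kora} = 109 − 0.5q_{Pike}.
By the same steps for Pike: q_{Pike} = 117.5 − 0.5q_{Kora}.
Solving the two reaction functions simultaneously: (1 − (−0.5)(−0.5))q_{Kora} = 109 − 0.5·117.5, so 0.75q_{Kora} = 50.25 and q_{Kora} = 67.
Then q_{Pike} = 117.5 − 0.5·67 = 84.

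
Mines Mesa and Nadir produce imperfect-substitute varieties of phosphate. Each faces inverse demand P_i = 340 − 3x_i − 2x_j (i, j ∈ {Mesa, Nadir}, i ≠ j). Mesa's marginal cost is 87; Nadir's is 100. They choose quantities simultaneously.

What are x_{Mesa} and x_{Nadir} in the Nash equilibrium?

Mine Mesa's profit: π = x_{Mesa}(340 − 3x_{Mesa} − 2x_{Nadir}) − 87x_{Mesa}.
∂π/∂x_{Mesa} = 253 − 6x_{Mesa} − 2x_{Nadir} = 0 ⇒ x_{Mesa} = 253/6 − (1/3)x_{Nadir}.
Similarly x_{Nadir} = 40 − (1/3)x_{Mesa}.
Substituting the second reaction function into the first: x_{Mesa} = 253/6 − (1/3)(40 − (1/3)x_{Mesa}), which gives (8/9)x_{Mesa} = 173/6 ⇒ x_{Mesa} = 32.4375.
Then x_{Nadir} = 40 − (1/3)·32.4375 = 29.1875.

32.4375, 29.1875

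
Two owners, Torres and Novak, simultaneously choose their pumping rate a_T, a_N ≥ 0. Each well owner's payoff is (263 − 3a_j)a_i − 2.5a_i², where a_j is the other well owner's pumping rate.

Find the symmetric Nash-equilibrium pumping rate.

32.875

Torres's payoff is (263 − 3a_N)a_T − 2.5a_T².
∂π/∂a_T = 263 − 3a_N − 5a_T = 0, so a_T = 52.6 − 0.6a_N.
The game is symmetric, so in equilibrium a_N = a_T: the reaction function gives 1.6a_T = 52.6, hence a_T = 32.875.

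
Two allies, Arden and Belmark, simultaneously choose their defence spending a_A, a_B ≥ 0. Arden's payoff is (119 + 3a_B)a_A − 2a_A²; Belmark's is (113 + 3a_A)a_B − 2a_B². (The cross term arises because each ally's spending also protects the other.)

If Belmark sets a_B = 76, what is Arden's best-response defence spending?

86.75

Expanding Arden's payoff: 119a_A + 3a_Ba_A − 2a_A².
∂π/∂a_A = 119 + 3a_B − 4a_A = 0, so a_A = 29.75 + 0.75a_B.
At a_B = 76: a_A = 29.75 + 0.75·76 = 86.75.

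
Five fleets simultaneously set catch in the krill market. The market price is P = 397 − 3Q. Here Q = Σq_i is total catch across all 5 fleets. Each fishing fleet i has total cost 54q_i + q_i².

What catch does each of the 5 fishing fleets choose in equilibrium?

A representative fishing fleet's profit is π_i = q_i(397 − 3Q) − 54q_i − q_i², with Q = q_i + Σ_{j≠i} q_j.
First-order condition: 343 − 8q_i − 3Σ_{j≠i} q_j = 0.
Imposing symmetry (q_j = q for all j) turns Σ_{j≠i} q_j into 4q, so 343 = 20q and q = 17.15.

17.15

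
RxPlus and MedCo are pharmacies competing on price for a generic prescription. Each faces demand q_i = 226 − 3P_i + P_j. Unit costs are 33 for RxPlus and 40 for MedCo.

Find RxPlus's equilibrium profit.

RxPlus's profit: π = (P_{RxPlus} − 33)(226 − 3P_{RxPlus} + P_{MedCo}).
∂π/∂P_{RxPlus} = 325 − 6P_{RxPlus} + P_{MedCo} = 0 ⇒ P_{RxPlus} = 325/6 + (1/6)P_{MedCo}.
Similarly P_{MedCo} = 173/3 + (1/6)P_{RxPlus}.
Plugging P_{MedCo} into RxPlus's best response: P_{RxPlus} = 325/6 + (1/6)(173/3 + (1/6)P_{RxPlus}) ⇒ (35/36)P_{RxPlus} = 574/9, so P_{RxPlus} = 65.6.
Then P_{MedCo} = 173/3 + (1/6)·65.6 = 68.6.
q_{RxPlus} = 226 − 3·65.6 + 68.6 = 97.8.
Profit = (65.6 − 33)·97.8 = 3188.28.

3188.28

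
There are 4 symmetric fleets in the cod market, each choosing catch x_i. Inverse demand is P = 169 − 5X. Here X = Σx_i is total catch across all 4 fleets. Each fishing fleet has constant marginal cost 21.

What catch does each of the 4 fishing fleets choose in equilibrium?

A representative fishing fleet's profit is π_i = x_i(169 − 5X) − 21x_i, with X = x_i + Σ_{j≠i} x_j.
First-order condition: 148 − 10x_i − 5Σ_{j≠i} x_j = 0.
With identical fishing fleets, set every x_j = x: then 148 − 10x − 15x = 0, i.e. x = 148/25 = 5.92.

5.92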